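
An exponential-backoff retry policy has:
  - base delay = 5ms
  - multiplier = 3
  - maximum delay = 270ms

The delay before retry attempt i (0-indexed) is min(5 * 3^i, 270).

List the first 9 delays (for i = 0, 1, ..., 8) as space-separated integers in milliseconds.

Computing each delay:
  i=0: min(5*3^0, 270) = 5
  i=1: min(5*3^1, 270) = 15
  i=2: min(5*3^2, 270) = 45
  i=3: min(5*3^3, 270) = 135
  i=4: min(5*3^4, 270) = 270
  i=5: min(5*3^5, 270) = 270
  i=6: min(5*3^6, 270) = 270
  i=7: min(5*3^7, 270) = 270
  i=8: min(5*3^8, 270) = 270

Answer: 5 15 45 135 270 270 270 270 270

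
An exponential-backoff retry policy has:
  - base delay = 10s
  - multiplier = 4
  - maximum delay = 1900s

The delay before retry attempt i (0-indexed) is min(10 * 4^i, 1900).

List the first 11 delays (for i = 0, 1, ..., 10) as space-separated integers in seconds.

Computing each delay:
  i=0: min(10*4^0, 1900) = 10
  i=1: min(10*4^1, 1900) = 40
  i=2: min(10*4^2, 1900) = 160
  i=3: min(10*4^3, 1900) = 640
  i=4: min(10*4^4, 1900) = 1900
  i=5: min(10*4^5, 1900) = 1900
  i=6: min(10*4^6, 1900) = 1900
  i=7: min(10*4^7, 1900) = 1900
  i=8: min(10*4^8, 1900) = 1900
  i=9: min(10*4^9, 1900) = 1900
  i=10: min(10*4^10, 1900) = 1900

Answer: 10 40 160 640 1900 1900 1900 1900 1900 1900 1900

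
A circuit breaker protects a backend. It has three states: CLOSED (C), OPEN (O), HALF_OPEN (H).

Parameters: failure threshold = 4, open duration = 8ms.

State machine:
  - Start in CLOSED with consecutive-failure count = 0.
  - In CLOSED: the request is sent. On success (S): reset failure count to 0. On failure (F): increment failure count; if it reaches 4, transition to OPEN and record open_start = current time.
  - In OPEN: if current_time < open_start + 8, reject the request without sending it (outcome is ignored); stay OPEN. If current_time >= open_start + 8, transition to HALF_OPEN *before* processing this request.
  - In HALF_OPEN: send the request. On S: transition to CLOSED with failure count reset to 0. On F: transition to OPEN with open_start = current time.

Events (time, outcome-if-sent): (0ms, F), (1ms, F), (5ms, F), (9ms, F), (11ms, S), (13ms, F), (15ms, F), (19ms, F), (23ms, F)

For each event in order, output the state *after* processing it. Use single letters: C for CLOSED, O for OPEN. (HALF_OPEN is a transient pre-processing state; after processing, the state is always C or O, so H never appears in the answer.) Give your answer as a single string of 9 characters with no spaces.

Answer: CCCOOOOOO

Derivation:
State after each event:
  event#1 t=0ms outcome=F: state=CLOSED
  event#2 t=1ms outcome=F: state=CLOSED
  event#3 t=5ms outcome=F: state=CLOSED
  event#4 t=9ms outcome=F: state=OPEN
  event#5 t=11ms outcome=S: state=OPEN
  event#6 t=13ms outcome=F: state=OPEN
  event#7 t=15ms outcome=F: state=OPEN
  event#8 t=19ms outcome=F: state=OPEN
  event#9 t=23ms outcome=F: state=OPEN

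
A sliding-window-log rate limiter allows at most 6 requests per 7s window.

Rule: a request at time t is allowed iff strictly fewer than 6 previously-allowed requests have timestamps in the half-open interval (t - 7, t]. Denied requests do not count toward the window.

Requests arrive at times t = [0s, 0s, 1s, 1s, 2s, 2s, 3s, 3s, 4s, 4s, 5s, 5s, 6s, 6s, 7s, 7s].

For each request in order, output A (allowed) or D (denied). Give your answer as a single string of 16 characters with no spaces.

Answer: AAAAAADDDDDDDDAA

Derivation:
Tracking allowed requests in the window:
  req#1 t=0s: ALLOW
  req#2 t=0s: ALLOW
  req#3 t=1s: ALLOW
  req#4 t=1s: ALLOW
  req#5 t=2s: ALLOW
  req#6 t=2s: ALLOW
  req#7 t=3s: DENY
  req#8 t=3s: DENY
  req#9 t=4s: DENY
  req#10 t=4s: DENY
  req#11 t=5s: DENY
  req#12 t=5s: DENY
  req#13 t=6s: DENY
  req#14 t=6s: DENY
  req#15 t=7s: ALLOW
  req#16 t=7s: ALLOW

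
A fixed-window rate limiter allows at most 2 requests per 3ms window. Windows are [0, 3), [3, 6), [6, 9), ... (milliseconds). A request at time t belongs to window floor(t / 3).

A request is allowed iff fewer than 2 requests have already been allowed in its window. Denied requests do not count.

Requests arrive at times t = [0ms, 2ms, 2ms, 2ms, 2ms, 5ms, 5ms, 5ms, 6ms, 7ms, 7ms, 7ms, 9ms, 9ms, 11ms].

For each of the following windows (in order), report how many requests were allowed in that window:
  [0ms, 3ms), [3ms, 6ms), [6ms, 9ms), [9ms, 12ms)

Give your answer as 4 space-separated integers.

Answer: 2 2 2 2

Derivation:
Processing requests:
  req#1 t=0ms (window 0): ALLOW
  req#2 t=2ms (window 0): ALLOW
  req#3 t=2ms (window 0): DENY
  req#4 t=2ms (window 0): DENY
  req#5 t=2ms (window 0): DENY
  req#6 t=5ms (window 1): ALLOW
  req#7 t=5ms (window 1): ALLOW
  req#8 t=5ms (window 1): DENY
  req#9 t=6ms (window 2): ALLOW
  req#10 t=7ms (window 2): ALLOW
  req#11 t=7ms (window 2): DENY
  req#12 t=7ms (window 2): DENY
  req#13 t=9ms (window 3): ALLOW
  req#14 t=9ms (window 3): ALLOW
  req#15 t=11ms (window 3): DENY

Allowed counts by window: 2 2 2 2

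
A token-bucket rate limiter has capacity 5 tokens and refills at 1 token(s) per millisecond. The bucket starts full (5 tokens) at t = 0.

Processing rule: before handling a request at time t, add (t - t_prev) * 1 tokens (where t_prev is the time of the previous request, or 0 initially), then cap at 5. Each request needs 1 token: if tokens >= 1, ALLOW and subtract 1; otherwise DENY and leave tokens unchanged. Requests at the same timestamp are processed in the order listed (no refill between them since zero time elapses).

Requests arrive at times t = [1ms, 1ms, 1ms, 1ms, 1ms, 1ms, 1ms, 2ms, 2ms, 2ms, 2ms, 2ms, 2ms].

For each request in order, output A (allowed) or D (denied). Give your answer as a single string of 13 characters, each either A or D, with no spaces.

Simulating step by step:
  req#1 t=1ms: ALLOW
  req#2 t=1ms: ALLOW
  req#3 t=1ms: ALLOW
  req#4 t=1ms: ALLOW
  req#5 t=1ms: ALLOW
  req#6 t=1ms: DENY
  req#7 t=1ms: DENY
  req#8 t=2ms: ALLOW
  req#9 t=2ms: DENY
  req#10 t=2ms: DENY
  req#11 t=2ms: DENY
  req#12 t=2ms: DENY
  req#13 t=2ms: DENY

Answer: AAAAADDADDDDD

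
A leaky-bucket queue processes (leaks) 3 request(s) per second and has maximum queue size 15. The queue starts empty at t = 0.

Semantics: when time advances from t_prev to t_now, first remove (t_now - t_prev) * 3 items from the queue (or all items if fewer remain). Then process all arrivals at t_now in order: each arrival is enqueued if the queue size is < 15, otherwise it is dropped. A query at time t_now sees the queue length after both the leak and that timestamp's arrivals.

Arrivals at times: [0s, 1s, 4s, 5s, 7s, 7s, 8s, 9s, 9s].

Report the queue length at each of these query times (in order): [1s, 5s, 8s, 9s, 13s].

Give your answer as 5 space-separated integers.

Queue lengths at query times:
  query t=1s: backlog = 1
  query t=5s: backlog = 1
  query t=8s: backlog = 1
  query t=9s: backlog = 2
  query t=13s: backlog = 0

Answer: 1 1 1 2 0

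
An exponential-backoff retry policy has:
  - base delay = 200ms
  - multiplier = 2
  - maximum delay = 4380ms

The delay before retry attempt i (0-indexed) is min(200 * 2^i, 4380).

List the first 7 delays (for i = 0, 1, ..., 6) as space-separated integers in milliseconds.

Answer: 200 400 800 1600 3200 4380 4380

Derivation:
Computing each delay:
  i=0: min(200*2^0, 4380) = 200
  i=1: min(200*2^1, 4380) = 400
  i=2: min(200*2^2, 4380) = 800
  i=3: min(200*2^3, 4380) = 1600
  i=4: min(200*2^4, 4380) = 3200
  i=5: min(200*2^5, 4380) = 4380
  i=6: min(200*2^6, 4380) = 4380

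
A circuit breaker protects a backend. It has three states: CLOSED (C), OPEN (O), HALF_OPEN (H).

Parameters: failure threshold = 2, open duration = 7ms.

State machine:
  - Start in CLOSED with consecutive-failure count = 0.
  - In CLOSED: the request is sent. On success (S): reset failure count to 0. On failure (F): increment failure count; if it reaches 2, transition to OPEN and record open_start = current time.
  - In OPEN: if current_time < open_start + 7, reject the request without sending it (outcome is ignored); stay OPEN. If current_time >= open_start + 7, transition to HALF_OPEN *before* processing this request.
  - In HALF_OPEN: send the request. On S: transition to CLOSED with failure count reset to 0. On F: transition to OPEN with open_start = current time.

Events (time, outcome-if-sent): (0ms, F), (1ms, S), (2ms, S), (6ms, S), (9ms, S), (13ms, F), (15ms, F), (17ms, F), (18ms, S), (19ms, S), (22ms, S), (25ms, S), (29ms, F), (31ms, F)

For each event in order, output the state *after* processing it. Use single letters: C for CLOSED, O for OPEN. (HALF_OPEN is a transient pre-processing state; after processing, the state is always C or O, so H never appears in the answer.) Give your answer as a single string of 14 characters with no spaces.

Answer: CCCCCCOOOOCCCO

Derivation:
State after each event:
  event#1 t=0ms outcome=F: state=CLOSED
  event#2 t=1ms outcome=S: state=CLOSED
  event#3 t=2ms outcome=S: state=CLOSED
  event#4 t=6ms outcome=S: state=CLOSED
  event#5 t=9ms outcome=S: state=CLOSED
  event#6 t=13ms outcome=F: state=CLOSED
  event#7 t=15ms outcome=F: state=OPEN
  event#8 t=17ms outcome=F: state=OPEN
  event#9 t=18ms outcome=S: state=OPEN
  event#10 t=19ms outcome=S: state=OPEN
  event#11 t=22ms outcome=S: state=CLOSED
  event#12 t=25ms outcome=S: state=CLOSED
  event#13 t=29ms outcome=F: state=CLOSED
  event#14 t=31ms outcome=F: state=OPEN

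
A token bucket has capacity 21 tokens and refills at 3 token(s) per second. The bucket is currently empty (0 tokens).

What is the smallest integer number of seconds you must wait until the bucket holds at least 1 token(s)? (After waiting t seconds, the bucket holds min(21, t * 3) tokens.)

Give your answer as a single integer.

Need t * 3 >= 1, so t >= 1/3.
Smallest integer t = ceil(1/3) = 1.

Answer: 1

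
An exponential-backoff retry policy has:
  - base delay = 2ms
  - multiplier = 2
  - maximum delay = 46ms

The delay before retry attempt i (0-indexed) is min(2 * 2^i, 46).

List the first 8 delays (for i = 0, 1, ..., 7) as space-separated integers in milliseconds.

Answer: 2 4 8 16 32 46 46 46

Derivation:
Computing each delay:
  i=0: min(2*2^0, 46) = 2
  i=1: min(2*2^1, 46) = 4
  i=2: min(2*2^2, 46) = 8
  i=3: min(2*2^3, 46) = 16
  i=4: min(2*2^4, 46) = 32
  i=5: min(2*2^5, 46) = 46
  i=6: min(2*2^6, 46) = 46
  i=7: min(2*2^7, 46) = 46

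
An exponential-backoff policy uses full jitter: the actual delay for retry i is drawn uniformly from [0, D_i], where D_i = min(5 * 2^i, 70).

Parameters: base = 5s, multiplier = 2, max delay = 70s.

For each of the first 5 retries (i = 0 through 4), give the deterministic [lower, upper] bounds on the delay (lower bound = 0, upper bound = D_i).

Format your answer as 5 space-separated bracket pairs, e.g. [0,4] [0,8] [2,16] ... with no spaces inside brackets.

Computing bounds per retry:
  i=0: D_i=min(5*2^0,70)=5, bounds=[0,5]
  i=1: D_i=min(5*2^1,70)=10, bounds=[0,10]
  i=2: D_i=min(5*2^2,70)=20, bounds=[0,20]
  i=3: D_i=min(5*2^3,70)=40, bounds=[0,40]
  i=4: D_i=min(5*2^4,70)=70, bounds=[0,70]

Answer: [0,5] [0,10] [0,20] [0,40] [0,70]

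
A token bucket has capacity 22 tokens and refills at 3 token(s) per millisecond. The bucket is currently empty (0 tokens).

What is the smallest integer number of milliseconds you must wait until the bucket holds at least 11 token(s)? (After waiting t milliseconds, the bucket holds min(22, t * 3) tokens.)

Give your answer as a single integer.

Need t * 3 >= 11, so t >= 11/3.
Smallest integer t = ceil(11/3) = 4.

Answer: 4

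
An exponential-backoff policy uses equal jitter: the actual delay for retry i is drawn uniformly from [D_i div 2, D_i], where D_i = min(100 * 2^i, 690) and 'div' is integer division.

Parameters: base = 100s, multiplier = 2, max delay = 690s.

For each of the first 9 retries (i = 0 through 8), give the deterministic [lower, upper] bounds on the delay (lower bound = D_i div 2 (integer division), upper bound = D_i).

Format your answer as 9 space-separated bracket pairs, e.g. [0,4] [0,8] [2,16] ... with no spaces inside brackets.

Answer: [50,100] [100,200] [200,400] [345,690] [345,690] [345,690] [345,690] [345,690] [345,690]

Derivation:
Computing bounds per retry:
  i=0: D_i=min(100*2^0,690)=100, bounds=[50,100]
  i=1: D_i=min(100*2^1,690)=200, bounds=[100,200]
  i=2: D_i=min(100*2^2,690)=400, bounds=[200,400]
  i=3: D_i=min(100*2^3,690)=690, bounds=[345,690]
  i=4: D_i=min(100*2^4,690)=690, bounds=[345,690]
  i=5: D_i=min(100*2^5,690)=690, bounds=[345,690]
  i=6: D_i=min(100*2^6,690)=690, bounds=[345,690]
  i=7: D_i=min(100*2^7,690)=690, bounds=[345,690]
  i=8: D_i=min(100*2^8,690)=690, bounds=[345,690]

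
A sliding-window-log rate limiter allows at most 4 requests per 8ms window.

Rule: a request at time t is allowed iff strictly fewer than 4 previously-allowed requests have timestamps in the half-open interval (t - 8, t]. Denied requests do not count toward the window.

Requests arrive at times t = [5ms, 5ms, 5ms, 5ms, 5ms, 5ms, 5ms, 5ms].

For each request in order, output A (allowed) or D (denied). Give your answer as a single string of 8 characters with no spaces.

Answer: AAAADDDD

Derivation:
Tracking allowed requests in the window:
  req#1 t=5ms: ALLOW
  req#2 t=5ms: ALLOW
  req#3 t=5ms: ALLOW
  req#4 t=5ms: ALLOW
  req#5 t=5ms: DENY
  req#6 t=5ms: DENY
  req#7 t=5ms: DENY
  req#8 t=5ms: DENY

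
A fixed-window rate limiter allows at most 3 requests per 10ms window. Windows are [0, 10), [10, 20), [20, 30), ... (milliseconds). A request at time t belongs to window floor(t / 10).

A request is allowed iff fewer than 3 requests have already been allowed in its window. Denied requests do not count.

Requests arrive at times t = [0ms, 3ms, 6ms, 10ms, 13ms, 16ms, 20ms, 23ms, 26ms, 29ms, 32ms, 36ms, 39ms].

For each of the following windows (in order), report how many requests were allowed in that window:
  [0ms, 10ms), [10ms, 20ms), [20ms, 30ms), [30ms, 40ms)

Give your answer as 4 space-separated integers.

Answer: 3 3 3 3

Derivation:
Processing requests:
  req#1 t=0ms (window 0): ALLOW
  req#2 t=3ms (window 0): ALLOW
  req#3 t=6ms (window 0): ALLOW
  req#4 t=10ms (window 1): ALLOW
  req#5 t=13ms (window 1): ALLOW
  req#6 t=16ms (window 1): ALLOW
  req#7 t=20ms (window 2): ALLOW
  req#8 t=23ms (window 2): ALLOW
  req#9 t=26ms (window 2): ALLOW
  req#10 t=29ms (window 2): DENY
  req#11 t=32ms (window 3): ALLOW
  req#12 t=36ms (window 3): ALLOW
  req#13 t=39ms (window 3): ALLOW

Allowed counts by window: 3 3 3 3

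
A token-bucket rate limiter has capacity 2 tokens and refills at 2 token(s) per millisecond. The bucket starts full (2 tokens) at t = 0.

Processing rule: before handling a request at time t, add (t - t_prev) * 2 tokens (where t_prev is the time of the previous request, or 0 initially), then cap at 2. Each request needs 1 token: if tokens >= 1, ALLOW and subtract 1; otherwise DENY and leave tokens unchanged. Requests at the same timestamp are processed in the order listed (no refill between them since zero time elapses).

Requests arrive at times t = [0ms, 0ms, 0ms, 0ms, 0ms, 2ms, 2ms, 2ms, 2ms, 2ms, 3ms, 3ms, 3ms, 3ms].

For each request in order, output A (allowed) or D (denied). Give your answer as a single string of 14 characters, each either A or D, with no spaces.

Answer: AADDDAADDDAADD

Derivation:
Simulating step by step:
  req#1 t=0ms: ALLOW
  req#2 t=0ms: ALLOW
  req#3 t=0ms: DENY
  req#4 t=0ms: DENY
  req#5 t=0ms: DENY
  req#6 t=2ms: ALLOW
  req#7 t=2ms: ALLOW
  req#8 t=2ms: DENY
  req#9 t=2ms: DENY
  req#10 t=2ms: DENY
  req#11 t=3ms: ALLOW
  req#12 t=3ms: ALLOW
  req#13 t=3ms: DENY
  req#14 t=3ms: DENY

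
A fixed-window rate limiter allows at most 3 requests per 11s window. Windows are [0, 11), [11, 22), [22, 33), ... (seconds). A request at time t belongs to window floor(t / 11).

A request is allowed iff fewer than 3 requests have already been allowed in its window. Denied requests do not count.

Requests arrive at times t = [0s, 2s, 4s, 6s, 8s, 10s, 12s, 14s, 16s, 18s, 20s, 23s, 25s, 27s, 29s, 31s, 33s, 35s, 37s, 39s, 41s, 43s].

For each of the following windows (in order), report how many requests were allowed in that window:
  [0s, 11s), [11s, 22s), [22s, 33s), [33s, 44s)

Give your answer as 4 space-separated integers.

Answer: 3 3 3 3

Derivation:
Processing requests:
  req#1 t=0s (window 0): ALLOW
  req#2 t=2s (window 0): ALLOW
  req#3 t=4s (window 0): ALLOW
  req#4 t=6s (window 0): DENY
  req#5 t=8s (window 0): DENY
  req#6 t=10s (window 0): DENY
  req#7 t=12s (window 1): ALLOW
  req#8 t=14s (window 1): ALLOW
  req#9 t=16s (window 1): ALLOW
  req#10 t=18s (window 1): DENY
  req#11 t=20s (window 1): DENY
  req#12 t=23s (window 2): ALLOW
  req#13 t=25s (window 2): ALLOW
  req#14 t=27s (window 2): ALLOW
  req#15 t=29s (window 2): DENY
  req#16 t=31s (window 2): DENY
  req#17 t=33s (window 3): ALLOW
  req#18 t=35s (window 3): ALLOW
  req#19 t=37s (window 3): ALLOW
  req#20 t=39s (window 3): DENY
  req#21 t=41s (window 3): DENY
  req#22 t=43s (window 3): DENY

Allowed counts by window: 3 3 3 3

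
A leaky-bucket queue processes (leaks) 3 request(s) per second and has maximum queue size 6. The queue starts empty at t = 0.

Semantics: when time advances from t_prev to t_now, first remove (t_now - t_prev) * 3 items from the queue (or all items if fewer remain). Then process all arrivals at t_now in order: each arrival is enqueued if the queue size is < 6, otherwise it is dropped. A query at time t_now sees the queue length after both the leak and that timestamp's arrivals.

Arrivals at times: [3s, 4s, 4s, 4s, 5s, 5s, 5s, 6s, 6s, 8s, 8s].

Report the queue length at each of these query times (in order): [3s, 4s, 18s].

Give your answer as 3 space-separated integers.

Queue lengths at query times:
  query t=3s: backlog = 1
  query t=4s: backlog = 3
  query t=18s: backlog = 0

Answer: 1 3 0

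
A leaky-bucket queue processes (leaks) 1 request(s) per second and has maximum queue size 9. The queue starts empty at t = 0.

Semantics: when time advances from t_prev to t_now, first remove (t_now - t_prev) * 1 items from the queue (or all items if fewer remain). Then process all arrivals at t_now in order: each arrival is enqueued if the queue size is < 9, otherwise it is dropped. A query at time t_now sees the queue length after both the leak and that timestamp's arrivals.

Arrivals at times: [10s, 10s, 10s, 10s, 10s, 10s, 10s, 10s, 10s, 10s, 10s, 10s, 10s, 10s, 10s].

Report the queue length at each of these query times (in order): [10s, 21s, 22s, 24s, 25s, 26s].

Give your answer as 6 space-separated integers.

Answer: 9 0 0 0 0 0

Derivation:
Queue lengths at query times:
  query t=10s: backlog = 9
  query t=21s: backlog = 0
  query t=22s: backlog = 0
  query t=24s: backlog = 0
  query t=25s: backlog = 0
  query t=26s: backlog = 0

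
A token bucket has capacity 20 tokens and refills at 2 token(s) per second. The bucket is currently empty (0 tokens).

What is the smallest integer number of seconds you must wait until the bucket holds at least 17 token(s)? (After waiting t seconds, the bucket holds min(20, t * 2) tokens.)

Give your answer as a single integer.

Need t * 2 >= 17, so t >= 17/2.
Smallest integer t = ceil(17/2) = 9.

Answer: 9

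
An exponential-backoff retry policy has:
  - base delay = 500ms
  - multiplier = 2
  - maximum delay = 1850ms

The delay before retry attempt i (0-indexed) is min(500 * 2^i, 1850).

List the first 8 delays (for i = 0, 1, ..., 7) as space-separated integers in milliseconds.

Computing each delay:
  i=0: min(500*2^0, 1850) = 500
  i=1: min(500*2^1, 1850) = 1000
  i=2: min(500*2^2, 1850) = 1850
  i=3: min(500*2^3, 1850) = 1850
  i=4: min(500*2^4, 1850) = 1850
  i=5: min(500*2^5, 1850) = 1850
  i=6: min(500*2^6, 1850) = 1850
  i=7: min(500*2^7, 1850) = 1850

Answer: 500 1000 1850 1850 1850 1850 1850 1850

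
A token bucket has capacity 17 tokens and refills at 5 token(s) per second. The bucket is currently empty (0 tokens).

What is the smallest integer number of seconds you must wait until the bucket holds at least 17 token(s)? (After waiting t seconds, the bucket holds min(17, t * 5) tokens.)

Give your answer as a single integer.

Need t * 5 >= 17, so t >= 17/5.
Smallest integer t = ceil(17/5) = 4.

Answer: 4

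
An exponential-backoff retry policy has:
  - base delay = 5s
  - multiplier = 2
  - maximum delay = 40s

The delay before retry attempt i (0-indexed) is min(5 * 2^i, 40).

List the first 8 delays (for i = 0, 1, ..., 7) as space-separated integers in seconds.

Computing each delay:
  i=0: min(5*2^0, 40) = 5
  i=1: min(5*2^1, 40) = 10
  i=2: min(5*2^2, 40) = 20
  i=3: min(5*2^3, 40) = 40
  i=4: min(5*2^4, 40) = 40
  i=5: min(5*2^5, 40) = 40
  i=6: min(5*2^6, 40) = 40
  i=7: min(5*2^7, 40) = 40

Answer: 5 10 20 40 40 40 40 40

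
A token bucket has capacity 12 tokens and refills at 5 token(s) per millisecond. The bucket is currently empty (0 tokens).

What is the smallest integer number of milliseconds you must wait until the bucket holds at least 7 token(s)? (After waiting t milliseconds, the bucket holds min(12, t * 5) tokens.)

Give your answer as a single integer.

Need t * 5 >= 7, so t >= 7/5.
Smallest integer t = ceil(7/5) = 2.

Answer: 2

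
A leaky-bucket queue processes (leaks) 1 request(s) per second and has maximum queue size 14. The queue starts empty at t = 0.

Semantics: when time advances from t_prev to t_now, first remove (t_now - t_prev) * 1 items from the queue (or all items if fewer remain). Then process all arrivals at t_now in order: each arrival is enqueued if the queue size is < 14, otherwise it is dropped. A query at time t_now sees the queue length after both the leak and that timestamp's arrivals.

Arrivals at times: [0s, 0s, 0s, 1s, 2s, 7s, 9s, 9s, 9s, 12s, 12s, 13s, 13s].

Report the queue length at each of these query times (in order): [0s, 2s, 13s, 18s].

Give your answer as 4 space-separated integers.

Queue lengths at query times:
  query t=0s: backlog = 3
  query t=2s: backlog = 3
  query t=13s: backlog = 3
  query t=18s: backlog = 0

Answer: 3 3 3 0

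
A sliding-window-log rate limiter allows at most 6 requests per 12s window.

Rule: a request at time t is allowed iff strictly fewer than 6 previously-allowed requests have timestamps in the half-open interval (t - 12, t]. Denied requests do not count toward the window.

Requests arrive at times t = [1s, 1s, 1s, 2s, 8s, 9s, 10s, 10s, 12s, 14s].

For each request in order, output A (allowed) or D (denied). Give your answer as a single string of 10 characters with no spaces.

Answer: AAAAAADDDA

Derivation:
Tracking allowed requests in the window:
  req#1 t=1s: ALLOW
  req#2 t=1s: ALLOW
  req#3 t=1s: ALLOW
  req#4 t=2s: ALLOW
  req#5 t=8s: ALLOW
  req#6 t=9s: ALLOW
  req#7 t=10s: DENY
  req#8 t=10s: DENY
  req#9 t=12s: DENY
  req#10 t=14s: ALLOW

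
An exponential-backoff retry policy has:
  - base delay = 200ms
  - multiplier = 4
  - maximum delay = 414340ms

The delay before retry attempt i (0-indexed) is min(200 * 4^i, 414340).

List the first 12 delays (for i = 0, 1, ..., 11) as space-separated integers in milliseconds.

Computing each delay:
  i=0: min(200*4^0, 414340) = 200
  i=1: min(200*4^1, 414340) = 800
  i=2: min(200*4^2, 414340) = 3200
  i=3: min(200*4^3, 414340) = 12800
  i=4: min(200*4^4, 414340) = 51200
  i=5: min(200*4^5, 414340) = 204800
  i=6: min(200*4^6, 414340) = 414340
  i=7: min(200*4^7, 414340) = 414340
  i=8: min(200*4^8, 414340) = 414340
  i=9: min(200*4^9, 414340) = 414340
  i=10: min(200*4^10, 414340) = 414340
  i=11: min(200*4^11, 414340) = 414340

Answer: 200 800 3200 12800 51200 204800 414340 414340 414340 414340 414340 414340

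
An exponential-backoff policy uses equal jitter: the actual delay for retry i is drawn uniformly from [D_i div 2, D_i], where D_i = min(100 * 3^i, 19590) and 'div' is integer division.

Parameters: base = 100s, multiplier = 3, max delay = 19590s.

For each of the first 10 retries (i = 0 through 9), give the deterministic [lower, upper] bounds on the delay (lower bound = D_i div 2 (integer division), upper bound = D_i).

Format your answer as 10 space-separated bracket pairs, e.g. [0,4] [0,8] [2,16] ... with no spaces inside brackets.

Answer: [50,100] [150,300] [450,900] [1350,2700] [4050,8100] [9795,19590] [9795,19590] [9795,19590] [9795,19590] [9795,19590]

Derivation:
Computing bounds per retry:
  i=0: D_i=min(100*3^0,19590)=100, bounds=[50,100]
  i=1: D_i=min(100*3^1,19590)=300, bounds=[150,300]
  i=2: D_i=min(100*3^2,19590)=900, bounds=[450,900]
  i=3: D_i=min(100*3^3,19590)=2700, bounds=[1350,2700]
  i=4: D_i=min(100*3^4,19590)=8100, bounds=[4050,8100]
  i=5: D_i=min(100*3^5,19590)=19590, bounds=[9795,19590]
  i=6: D_i=min(100*3^6,19590)=19590, bounds=[9795,19590]
  i=7: D_i=min(100*3^7,19590)=19590, bounds=[9795,19590]
  i=8: D_i=min(100*3^8,19590)=19590, bounds=[9795,19590]
  i=9: D_i=min(100*3^9,19590)=19590, bounds=[9795,19590]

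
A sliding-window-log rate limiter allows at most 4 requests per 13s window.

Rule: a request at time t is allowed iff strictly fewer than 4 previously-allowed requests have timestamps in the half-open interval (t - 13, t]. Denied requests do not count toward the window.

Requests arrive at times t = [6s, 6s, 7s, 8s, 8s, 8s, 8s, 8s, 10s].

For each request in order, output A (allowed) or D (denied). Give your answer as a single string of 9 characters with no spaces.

Answer: AAAADDDDD

Derivation:
Tracking allowed requests in the window:
  req#1 t=6s: ALLOW
  req#2 t=6s: ALLOW
  req#3 t=7s: ALLOW
  req#4 t=8s: ALLOW
  req#5 t=8s: DENY
  req#6 t=8s: DENY
  req#7 t=8s: DENY
  req#8 t=8s: DENY
  req#9 t=10s: DENY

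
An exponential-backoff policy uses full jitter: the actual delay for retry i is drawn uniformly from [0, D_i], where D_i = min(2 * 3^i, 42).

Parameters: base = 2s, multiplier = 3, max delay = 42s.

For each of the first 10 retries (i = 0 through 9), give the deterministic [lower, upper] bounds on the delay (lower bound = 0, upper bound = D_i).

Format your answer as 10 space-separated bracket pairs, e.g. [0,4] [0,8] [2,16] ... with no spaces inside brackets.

Computing bounds per retry:
  i=0: D_i=min(2*3^0,42)=2, bounds=[0,2]
  i=1: D_i=min(2*3^1,42)=6, bounds=[0,6]
  i=2: D_i=min(2*3^2,42)=18, bounds=[0,18]
  i=3: D_i=min(2*3^3,42)=42, bounds=[0,42]
  i=4: D_i=min(2*3^4,42)=42, bounds=[0,42]
  i=5: D_i=min(2*3^5,42)=42, bounds=[0,42]
  i=6: D_i=min(2*3^6,42)=42, bounds=[0,42]
  i=7: D_i=min(2*3^7,42)=42, bounds=[0,42]
  i=8: D_i=min(2*3^8,42)=42, bounds=[0,42]
  i=9: D_i=min(2*3^9,42)=42, bounds=[0,42]

Answer: [0,2] [0,6] [0,18] [0,42] [0,42] [0,42] [0,42] [0,42] [0,42] [0,42]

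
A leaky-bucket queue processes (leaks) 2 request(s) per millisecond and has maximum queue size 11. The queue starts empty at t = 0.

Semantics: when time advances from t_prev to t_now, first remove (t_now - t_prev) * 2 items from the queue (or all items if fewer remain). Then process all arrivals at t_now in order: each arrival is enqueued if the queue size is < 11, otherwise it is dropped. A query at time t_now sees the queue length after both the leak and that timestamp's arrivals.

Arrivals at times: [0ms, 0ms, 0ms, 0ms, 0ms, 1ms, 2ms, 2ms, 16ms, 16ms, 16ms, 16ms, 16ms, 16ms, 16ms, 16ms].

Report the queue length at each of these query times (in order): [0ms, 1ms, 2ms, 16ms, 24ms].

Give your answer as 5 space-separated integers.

Queue lengths at query times:
  query t=0ms: backlog = 5
  query t=1ms: backlog = 4
  query t=2ms: backlog = 4
  query t=16ms: backlog = 8
  query t=24ms: backlog = 0

Answer: 5 4 4 8 0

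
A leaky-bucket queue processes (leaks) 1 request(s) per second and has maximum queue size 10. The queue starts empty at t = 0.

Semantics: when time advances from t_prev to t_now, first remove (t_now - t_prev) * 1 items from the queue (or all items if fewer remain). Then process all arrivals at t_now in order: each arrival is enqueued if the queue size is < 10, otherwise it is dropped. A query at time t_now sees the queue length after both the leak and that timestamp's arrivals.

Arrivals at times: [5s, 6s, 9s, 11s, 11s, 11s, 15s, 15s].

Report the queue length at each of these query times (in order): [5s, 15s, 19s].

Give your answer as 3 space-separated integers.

Queue lengths at query times:
  query t=5s: backlog = 1
  query t=15s: backlog = 2
  query t=19s: backlog = 0

Answer: 1 2 0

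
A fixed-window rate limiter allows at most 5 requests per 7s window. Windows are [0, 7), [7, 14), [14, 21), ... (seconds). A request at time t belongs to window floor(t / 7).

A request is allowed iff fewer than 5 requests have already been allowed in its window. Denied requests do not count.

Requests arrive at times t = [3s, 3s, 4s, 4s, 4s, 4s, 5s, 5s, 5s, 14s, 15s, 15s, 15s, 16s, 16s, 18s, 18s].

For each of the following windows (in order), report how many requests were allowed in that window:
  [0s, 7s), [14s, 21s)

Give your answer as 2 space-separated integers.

Answer: 5 5

Derivation:
Processing requests:
  req#1 t=3s (window 0): ALLOW
  req#2 t=3s (window 0): ALLOW
  req#3 t=4s (window 0): ALLOW
  req#4 t=4s (window 0): ALLOW
  req#5 t=4s (window 0): ALLOW
  req#6 t=4s (window 0): DENY
  req#7 t=5s (window 0): DENY
  req#8 t=5s (window 0): DENY
  req#9 t=5s (window 0): DENY
  req#10 t=14s (window 2): ALLOW
  req#11 t=15s (window 2): ALLOW
  req#12 t=15s (window 2): ALLOW
  req#13 t=15s (window 2): ALLOW
  req#14 t=16s (window 2): ALLOW
  req#15 t=16s (window 2): DENY
  req#16 t=18s (window 2): DENY
  req#17 t=18s (window 2): DENY

Allowed counts by window: 5 5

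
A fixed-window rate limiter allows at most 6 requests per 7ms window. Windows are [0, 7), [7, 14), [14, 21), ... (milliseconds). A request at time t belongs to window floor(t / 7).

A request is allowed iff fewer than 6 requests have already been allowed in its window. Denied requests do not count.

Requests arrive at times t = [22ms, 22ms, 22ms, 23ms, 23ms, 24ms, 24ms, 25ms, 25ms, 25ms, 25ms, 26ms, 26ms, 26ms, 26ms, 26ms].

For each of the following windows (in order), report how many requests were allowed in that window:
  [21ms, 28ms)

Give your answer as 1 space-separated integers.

Processing requests:
  req#1 t=22ms (window 3): ALLOW
  req#2 t=22ms (window 3): ALLOW
  req#3 t=22ms (window 3): ALLOW
  req#4 t=23ms (window 3): ALLOW
  req#5 t=23ms (window 3): ALLOW
  req#6 t=24ms (window 3): ALLOW
  req#7 t=24ms (window 3): DENY
  req#8 t=25ms (window 3): DENY
  req#9 t=25ms (window 3): DENY
  req#10 t=25ms (window 3): DENY
  req#11 t=25ms (window 3): DENY
  req#12 t=26ms (window 3): DENY
  req#13 t=26ms (window 3): DENY
  req#14 t=26ms (window 3): DENY
  req#15 t=26ms (window 3): DENY
  req#16 t=26ms (window 3): DENY

Allowed counts by window: 6

Answer: 6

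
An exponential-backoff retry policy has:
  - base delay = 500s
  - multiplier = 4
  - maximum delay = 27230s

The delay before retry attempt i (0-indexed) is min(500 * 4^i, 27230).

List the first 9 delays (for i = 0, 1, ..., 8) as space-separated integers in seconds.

Computing each delay:
  i=0: min(500*4^0, 27230) = 500
  i=1: min(500*4^1, 27230) = 2000
  i=2: min(500*4^2, 27230) = 8000
  i=3: min(500*4^3, 27230) = 27230
  i=4: min(500*4^4, 27230) = 27230
  i=5: min(500*4^5, 27230) = 27230
  i=6: min(500*4^6, 27230) = 27230
  i=7: min(500*4^7, 27230) = 27230
  i=8: min(500*4^8, 27230) = 27230

Answer: 500 2000 8000 27230 27230 27230 27230 27230 27230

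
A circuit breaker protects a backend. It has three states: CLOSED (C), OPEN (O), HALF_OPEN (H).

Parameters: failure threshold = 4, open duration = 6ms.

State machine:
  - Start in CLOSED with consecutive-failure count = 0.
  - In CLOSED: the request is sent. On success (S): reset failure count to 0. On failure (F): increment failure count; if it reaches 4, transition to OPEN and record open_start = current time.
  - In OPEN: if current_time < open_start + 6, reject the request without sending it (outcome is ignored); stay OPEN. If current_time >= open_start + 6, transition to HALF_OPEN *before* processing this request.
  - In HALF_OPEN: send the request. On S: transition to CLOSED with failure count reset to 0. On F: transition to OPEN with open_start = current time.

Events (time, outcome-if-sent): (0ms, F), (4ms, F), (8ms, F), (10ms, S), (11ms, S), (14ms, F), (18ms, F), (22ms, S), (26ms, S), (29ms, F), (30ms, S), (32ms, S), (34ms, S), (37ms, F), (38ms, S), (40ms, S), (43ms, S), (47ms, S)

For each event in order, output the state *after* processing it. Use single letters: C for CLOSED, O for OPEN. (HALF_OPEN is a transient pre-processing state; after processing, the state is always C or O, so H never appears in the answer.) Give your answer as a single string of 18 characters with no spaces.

Answer: CCCCCCCCCCCCCCCCCC

Derivation:
State after each event:
  event#1 t=0ms outcome=F: state=CLOSED
  event#2 t=4ms outcome=F: state=CLOSED
  event#3 t=8ms outcome=F: state=CLOSED
  event#4 t=10ms outcome=S: state=CLOSED
  event#5 t=11ms outcome=S: state=CLOSED
  event#6 t=14ms outcome=F: state=CLOSED
  event#7 t=18ms outcome=F: state=CLOSED
  event#8 t=22ms outcome=S: state=CLOSED
  event#9 t=26ms outcome=S: state=CLOSED
  event#10 t=29ms outcome=F: state=CLOSED
  event#11 t=30ms outcome=S: state=CLOSED
  event#12 t=32ms outcome=S: state=CLOSED
  event#13 t=34ms outcome=S: state=CLOSED
  event#14 t=37ms outcome=F: state=CLOSED
  event#15 t=38ms outcome=S: state=CLOSED
  event#16 t=40ms outcome=S: state=CLOSED
  event#17 t=43ms outcome=S: state=CLOSED
  event#18 t=47ms outcome=S: state=CLOSED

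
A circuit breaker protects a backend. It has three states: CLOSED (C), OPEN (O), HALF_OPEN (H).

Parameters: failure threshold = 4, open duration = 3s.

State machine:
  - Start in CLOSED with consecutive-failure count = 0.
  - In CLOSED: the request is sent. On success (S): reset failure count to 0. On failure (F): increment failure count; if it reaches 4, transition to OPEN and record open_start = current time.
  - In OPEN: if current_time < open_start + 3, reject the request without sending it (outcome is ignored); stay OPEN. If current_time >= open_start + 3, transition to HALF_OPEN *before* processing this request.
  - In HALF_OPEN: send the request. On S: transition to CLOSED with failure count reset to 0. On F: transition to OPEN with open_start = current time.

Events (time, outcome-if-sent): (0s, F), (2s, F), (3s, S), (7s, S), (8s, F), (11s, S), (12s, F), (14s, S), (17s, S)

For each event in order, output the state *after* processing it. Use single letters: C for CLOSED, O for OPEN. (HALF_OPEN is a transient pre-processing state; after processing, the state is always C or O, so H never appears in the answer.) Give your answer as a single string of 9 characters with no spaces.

Answer: CCCCCCCCC

Derivation:
State after each event:
  event#1 t=0s outcome=F: state=CLOSED
  event#2 t=2s outcome=F: state=CLOSED
  event#3 t=3s outcome=S: state=CLOSED
  event#4 t=7s outcome=S: state=CLOSED
  event#5 t=8s outcome=F: state=CLOSED
  event#6 t=11s outcome=S: state=CLOSED
  event#7 t=12s outcome=F: state=CLOSED
  event#8 t=14s outcome=S: state=CLOSED
  event#9 t=17s outcome=S: state=CLOSED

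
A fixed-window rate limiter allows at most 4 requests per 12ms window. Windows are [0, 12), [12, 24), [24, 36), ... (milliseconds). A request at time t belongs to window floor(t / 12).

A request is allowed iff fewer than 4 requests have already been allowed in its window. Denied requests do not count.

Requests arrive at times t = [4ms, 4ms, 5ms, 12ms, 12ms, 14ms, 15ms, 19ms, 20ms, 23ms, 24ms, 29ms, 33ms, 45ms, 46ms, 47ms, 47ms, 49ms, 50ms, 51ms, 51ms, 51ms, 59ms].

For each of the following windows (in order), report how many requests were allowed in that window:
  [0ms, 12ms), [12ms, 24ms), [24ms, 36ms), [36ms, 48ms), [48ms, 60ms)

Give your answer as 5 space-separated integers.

Answer: 3 4 3 4 4

Derivation:
Processing requests:
  req#1 t=4ms (window 0): ALLOW
  req#2 t=4ms (window 0): ALLOW
  req#3 t=5ms (window 0): ALLOW
  req#4 t=12ms (window 1): ALLOW
  req#5 t=12ms (window 1): ALLOW
  req#6 t=14ms (window 1): ALLOW
  req#7 t=15ms (window 1): ALLOW
  req#8 t=19ms (window 1): DENY
  req#9 t=20ms (window 1): DENY
  req#10 t=23ms (window 1): DENY
  req#11 t=24ms (window 2): ALLOW
  req#12 t=29ms (window 2): ALLOW
  req#13 t=33ms (window 2): ALLOW
  req#14 t=45ms (window 3): ALLOW
  req#15 t=46ms (window 3): ALLOW
  req#16 t=47ms (window 3): ALLOW
  req#17 t=47ms (window 3): ALLOW
  req#18 t=49ms (window 4): ALLOW
  req#19 t=50ms (window 4): ALLOW
  req#20 t=51ms (window 4): ALLOW
  req#21 t=51ms (window 4): ALLOW
  req#22 t=51ms (window 4): DENY
  req#23 t=59ms (window 4): DENY

Allowed counts by window: 3 4 3 4 4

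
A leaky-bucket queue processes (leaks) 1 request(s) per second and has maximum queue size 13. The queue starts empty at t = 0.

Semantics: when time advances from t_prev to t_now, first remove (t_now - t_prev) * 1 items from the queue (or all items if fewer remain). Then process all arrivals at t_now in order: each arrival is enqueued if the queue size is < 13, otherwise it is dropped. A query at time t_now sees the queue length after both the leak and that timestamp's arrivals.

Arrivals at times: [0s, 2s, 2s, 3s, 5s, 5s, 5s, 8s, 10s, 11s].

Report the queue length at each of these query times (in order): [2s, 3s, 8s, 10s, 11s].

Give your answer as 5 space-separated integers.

Queue lengths at query times:
  query t=2s: backlog = 2
  query t=3s: backlog = 2
  query t=8s: backlog = 1
  query t=10s: backlog = 1
  query t=11s: backlog = 1

Answer: 2 2 1 1 1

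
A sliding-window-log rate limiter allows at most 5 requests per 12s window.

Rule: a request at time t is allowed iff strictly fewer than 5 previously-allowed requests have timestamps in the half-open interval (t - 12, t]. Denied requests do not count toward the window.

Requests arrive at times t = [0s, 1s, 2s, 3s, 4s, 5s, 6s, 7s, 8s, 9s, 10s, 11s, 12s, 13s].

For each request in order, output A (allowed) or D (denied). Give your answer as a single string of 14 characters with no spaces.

Tracking allowed requests in the window:
  req#1 t=0s: ALLOW
  req#2 t=1s: ALLOW
  req#3 t=2s: ALLOW
  req#4 t=3s: ALLOW
  req#5 t=4s: ALLOW
  req#6 t=5s: DENY
  req#7 t=6s: DENY
  req#8 t=7s: DENY
  req#9 t=8s: DENY
  req#10 t=9s: DENY
  req#11 t=10s: DENY
  req#12 t=11s: DENY
  req#13 t=12s: ALLOW
  req#14 t=13s: ALLOW

Answer: AAAAADDDDDDDAA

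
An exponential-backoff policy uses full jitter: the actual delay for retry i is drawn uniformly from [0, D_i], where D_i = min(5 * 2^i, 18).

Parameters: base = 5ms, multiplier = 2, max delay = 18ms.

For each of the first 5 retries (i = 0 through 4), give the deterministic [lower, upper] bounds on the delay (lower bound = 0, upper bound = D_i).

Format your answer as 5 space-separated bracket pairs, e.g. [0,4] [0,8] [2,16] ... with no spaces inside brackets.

Answer: [0,5] [0,10] [0,18] [0,18] [0,18]

Derivation:
Computing bounds per retry:
  i=0: D_i=min(5*2^0,18)=5, bounds=[0,5]
  i=1: D_i=min(5*2^1,18)=10, bounds=[0,10]
  i=2: D_i=min(5*2^2,18)=18, bounds=[0,18]
  i=3: D_i=min(5*2^3,18)=18, bounds=[0,18]
  i=4: D_i=min(5*2^4,18)=18, bounds=[0,18]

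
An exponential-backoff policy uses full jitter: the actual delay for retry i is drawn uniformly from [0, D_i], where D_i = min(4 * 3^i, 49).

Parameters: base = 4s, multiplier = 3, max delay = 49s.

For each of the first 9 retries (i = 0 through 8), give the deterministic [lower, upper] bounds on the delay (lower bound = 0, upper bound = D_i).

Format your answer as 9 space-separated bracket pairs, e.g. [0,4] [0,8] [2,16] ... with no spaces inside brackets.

Answer: [0,4] [0,12] [0,36] [0,49] [0,49] [0,49] [0,49] [0,49] [0,49]

Derivation:
Computing bounds per retry:
  i=0: D_i=min(4*3^0,49)=4, bounds=[0,4]
  i=1: D_i=min(4*3^1,49)=12, bounds=[0,12]
  i=2: D_i=min(4*3^2,49)=36, bounds=[0,36]
  i=3: D_i=min(4*3^3,49)=49, bounds=[0,49]
  i=4: D_i=min(4*3^4,49)=49, bounds=[0,49]
  i=5: D_i=min(4*3^5,49)=49, bounds=[0,49]
  i=6: D_i=min(4*3^6,49)=49, bounds=[0,49]
  i=7: D_i=min(4*3^7,49)=49, bounds=[0,49]
  i=8: D_i=min(4*3^8,49)=49, bounds=[0,49]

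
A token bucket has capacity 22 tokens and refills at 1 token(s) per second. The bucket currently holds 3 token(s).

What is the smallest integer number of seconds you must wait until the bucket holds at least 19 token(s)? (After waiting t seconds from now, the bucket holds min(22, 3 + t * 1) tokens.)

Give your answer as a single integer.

Need 3 + t * 1 >= 19, so t >= 16/1.
Smallest integer t = ceil(16/1) = 16.

Answer: 16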